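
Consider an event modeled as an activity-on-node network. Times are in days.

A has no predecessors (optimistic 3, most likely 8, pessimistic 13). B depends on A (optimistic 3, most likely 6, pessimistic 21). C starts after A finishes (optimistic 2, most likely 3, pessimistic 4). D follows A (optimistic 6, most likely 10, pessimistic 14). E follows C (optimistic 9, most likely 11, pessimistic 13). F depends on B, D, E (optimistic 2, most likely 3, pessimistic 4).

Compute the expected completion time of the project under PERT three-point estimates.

25 days

te_A = (3 + 4·8 + 13)/6 = 48/6 = 8
te_B = (3 + 4·6 + 21)/6 = 48/6 = 8
te_C = (2 + 4·3 + 4)/6 = 18/6 = 3
te_D = (6 + 4·10 + 14)/6 = 60/6 = 10
te_E = (9 + 4·11 + 13)/6 = 66/6 = 11
te_F = (2 + 4·3 + 4)/6 = 18/6 = 3

Forward pass:
ES_A = 0; EF_A = 8
ES_B = 8; EF_B = 8+8 = 16
ES_C = 8; EF_C = 8+3 = 11
ES_D = 8; EF_D = 8+10 = 18
ES_E = 11; EF_E = 11+11 = 22
ES_F = max(EF_B=16, EF_D=18, EF_E=22) = 22; EF_F = 22+3 = 25
Expected project duration μ = 25 days. Critical path: A → C → E → F.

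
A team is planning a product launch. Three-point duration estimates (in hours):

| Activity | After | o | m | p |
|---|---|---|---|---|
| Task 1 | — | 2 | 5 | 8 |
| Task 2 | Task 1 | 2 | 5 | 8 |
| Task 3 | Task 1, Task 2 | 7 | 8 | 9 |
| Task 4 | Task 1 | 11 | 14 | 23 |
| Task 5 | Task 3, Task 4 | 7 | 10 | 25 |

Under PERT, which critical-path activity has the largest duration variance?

Task 5

te_Task 1 = (2 + 4·5 + 8)/6 = 30/6 = 5; σ²_Task 1 = ((8−2)/6)² = 1.000
te_Task 2 = (2 + 4·5 + 8)/6 = 30/6 = 5; σ²_Task 2 = ((8−2)/6)² = 1.000
te_Task 3 = (7 + 4·8 + 9)/6 = 48/6 = 8; σ²_Task 3 = ((9−7)/6)² = 0.111
te_Task 4 = (11 + 4·14 + 23)/6 = 90/6 = 15; σ²_Task 4 = ((23−11)/6)² = 4.000
te_Task 5 = (7 + 4·10 + 25)/6 = 72/6 = 12; σ²_Task 5 = ((25−7)/6)² = 9.000

Forward pass:
ES_Task 1 = 0; EF_Task 1 = 5
ES_Task 2 = 5; EF_Task 2 = 5+5 = 10
ES_Task 3 = max(EF_Task 1=5, EF_Task 2=10) = 10; EF_Task 3 = 10+8 = 18
ES_Task 4 = 5; EF_Task 4 = 5+15 = 20
ES_Task 5 = max(EF_Task 3=18, EF_Task 4=20) = 20; EF_Task 5 = 20+12 = 32
Expected project duration μ = 32 hours. Critical path: Task 1 → Task 4 → Task 5.

Variances on critical path: σ²_Task 1=1.000, σ²_Task 4=4.000, σ²_Task 5=9.000.
Largest is σ²_Task 5 = 9.000.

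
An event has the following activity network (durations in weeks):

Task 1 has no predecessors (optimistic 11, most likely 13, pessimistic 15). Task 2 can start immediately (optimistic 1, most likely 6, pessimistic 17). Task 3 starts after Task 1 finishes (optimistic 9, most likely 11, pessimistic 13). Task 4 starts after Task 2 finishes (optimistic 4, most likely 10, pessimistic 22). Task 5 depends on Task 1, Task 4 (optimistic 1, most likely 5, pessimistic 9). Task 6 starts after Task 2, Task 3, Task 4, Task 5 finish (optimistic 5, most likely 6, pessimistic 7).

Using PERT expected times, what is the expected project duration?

30 weeks

te_Task 1 = (11 + 4·13 + 15)/6 = 78/6 = 13
te_Task 2 = (1 + 4·6 + 17)/6 = 42/6 = 7
te_Task 3 = (9 + 4·11 + 13)/6 = 66/6 = 11
te_Task 4 = (4 + 4·10 + 22)/6 = 66/6 = 11
te_Task 5 = (1 + 4·5 + 9)/6 = 30/6 = 5
te_Task 6 = (5 + 4·6 + 7)/6 = 36/6 = 6

Forward pass:
ES_Task 1 = 0; EF_Task 1 = 13
ES_Task 2 = 0; EF_Task 2 = 7
ES_Task 3 = 13; EF_Task 3 = 13+11 = 24
ES_Task 4 = 7; EF_Task 4 = 7+11 = 18
ES_Task 5 = max(EF_Task 1=13, EF_Task 4=18) = 18; EF_Task 5 = 18+5 = 23
ES_Task 6 = max(EF_Task 2=7, EF_Task 3=24, EF_Task 4=18, EF_Task 5=23) = 24; EF_Task 6 = 24+6 = 30
Expected project duration μ = 30 weeks. Critical path: Task 1 → Task 3 → Task 6.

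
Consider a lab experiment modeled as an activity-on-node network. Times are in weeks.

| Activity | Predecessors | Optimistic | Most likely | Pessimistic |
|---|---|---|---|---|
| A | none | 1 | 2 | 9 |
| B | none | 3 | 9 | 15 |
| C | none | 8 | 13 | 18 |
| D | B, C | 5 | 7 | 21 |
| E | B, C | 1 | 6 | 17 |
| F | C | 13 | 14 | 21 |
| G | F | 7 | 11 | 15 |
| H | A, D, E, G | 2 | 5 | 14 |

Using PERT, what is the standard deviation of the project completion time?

3.21 weeks

te_A = (1 + 4·2 + 9)/6 = 18/6 = 3; σ²_A = ((9−1)/6)² = 1.778
te_B = (3 + 4·9 + 15)/6 = 54/6 = 9; σ²_B = ((15−3)/6)² = 4.000
te_C = (8 + 4·13 + 18)/6 = 78/6 = 13; σ²_C = ((18−8)/6)² = 2.778
te_D = (5 + 4·7 + 21)/6 = 54/6 = 9; σ²_D = ((21−5)/6)² = 7.111
te_E = (1 + 4·6 + 17)/6 = 42/6 = 7; σ²_E = ((17−1)/6)² = 7.111
te_F = (13 + 4·14 + 21)/6 = 90/6 = 15; σ²_F = ((21−13)/6)² = 1.778
te_G = (7 + 4·11 + 15)/6 = 66/6 = 11; σ²_G = ((15−7)/6)² = 1.778
te_H = (2 + 4·5 + 14)/6 = 36/6 = 6; σ²_H = ((14−2)/6)² = 4.000

Forward pass:
ES_A = 0; EF_A = 3
ES_B = 0; EF_B = 9
ES_C = 0; EF_C = 13
ES_D = max(EF_B=9, EF_C=13) = 13; EF_D = 13+9 = 22
ES_E = max(EF_B=9, EF_C=13) = 13; EF_E = 13+7 = 20
ES_F = 13; EF_F = 13+15 = 28
ES_G = 28; EF_G = 28+11 = 39
ES_H = max(EF_A=3, EF_D=22, EF_E=20, EF_G=39) = 39; EF_H = 39+6 = 45
Expected project duration μ = 45 weeks. Critical path: C → F → G → H.

Variance along critical path = 2.778 + 1.778 + 1.778 + 4.000 = 10.333
σ = √10.333 = 3.215 weeks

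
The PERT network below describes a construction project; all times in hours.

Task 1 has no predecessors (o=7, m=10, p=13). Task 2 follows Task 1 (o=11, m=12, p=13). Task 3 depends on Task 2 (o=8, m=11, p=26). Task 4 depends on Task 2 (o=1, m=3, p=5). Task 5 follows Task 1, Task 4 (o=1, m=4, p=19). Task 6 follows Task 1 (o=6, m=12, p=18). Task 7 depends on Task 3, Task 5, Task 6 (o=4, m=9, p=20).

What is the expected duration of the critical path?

45 hours

te_Task 1 = (7 + 4·10 + 13)/6 = 60/6 = 10
te_Task 2 = (11 + 4·12 + 13)/6 = 72/6 = 12
te_Task 3 = (8 + 4·11 + 26)/6 = 78/6 = 13
te_Task 4 = (1 + 4·3 + 5)/6 = 18/6 = 3
te_Task 5 = (1 + 4·4 + 19)/6 = 36/6 = 6
te_Task 6 = (6 + 4·12 + 18)/6 = 72/6 = 12
te_Task 7 = (4 + 4·9 + 20)/6 = 60/6 = 10

Forward pass:
ES_Task 1 = 0; EF_Task 1 = 10
ES_Task 2 = 10; EF_Task 2 = 10+12 = 22
ES_Task 3 = 22; EF_Task 3 = 22+13 = 35
ES_Task 4 = 22; EF_Task 4 = 22+3 = 25
ES_Task 5 = max(EF_Task 1=10, EF_Task 4=25) = 25; EF_Task 5 = 25+6 = 31
ES_Task 6 = 10; EF_Task 6 = 10+12 = 22
ES_Task 7 = max(EF_Task 3=35, EF_Task 5=31, EF_Task 6=22) = 35; EF_Task 7 = 35+10 = 45
Expected project duration μ = 45 hours. Critical path: Task 1 → Task 2 → Task 3 → Task 7.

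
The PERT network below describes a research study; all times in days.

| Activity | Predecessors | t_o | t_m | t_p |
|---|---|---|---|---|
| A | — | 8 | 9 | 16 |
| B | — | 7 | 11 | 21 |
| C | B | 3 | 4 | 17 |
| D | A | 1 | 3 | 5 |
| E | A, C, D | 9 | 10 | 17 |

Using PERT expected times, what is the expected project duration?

29 days

te_A = (8 + 4·9 + 16)/6 = 60/6 = 10
te_B = (7 + 4·11 + 21)/6 = 72/6 = 12
te_C = (3 + 4·4 + 17)/6 = 36/6 = 6
te_D = (1 + 4·3 + 5)/6 = 18/6 = 3
te_E = (9 + 4·10 + 17)/6 = 66/6 = 11

Forward pass:
ES_A = 0; EF_A = 10
ES_B = 0; EF_B = 12
ES_C = 12; EF_C = 12+6 = 18
ES_D = 10; EF_D = 10+3 = 13
ES_E = max(EF_A=10, EF_C=18, EF_D=13) = 18; EF_E = 18+11 = 29
Expected project duration μ = 29 days. Critical path: B → C → E.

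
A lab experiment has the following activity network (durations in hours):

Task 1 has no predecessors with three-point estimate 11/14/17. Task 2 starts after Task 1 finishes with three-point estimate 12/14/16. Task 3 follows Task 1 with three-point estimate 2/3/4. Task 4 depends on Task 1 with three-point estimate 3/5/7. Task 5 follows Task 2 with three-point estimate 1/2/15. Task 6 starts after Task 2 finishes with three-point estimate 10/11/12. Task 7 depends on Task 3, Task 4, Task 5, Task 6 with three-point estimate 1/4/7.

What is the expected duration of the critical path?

te_Task 1 = (11 + 4·14 + 17)/6 = 84/6 = 14
te_Task 2 = (12 + 4·14 + 16)/6 = 84/6 = 14
te_Task 3 = (2 + 4·3 + 4)/6 = 18/6 = 3
te_Task 4 = (3 + 4·5 + 7)/6 = 30/6 = 5
te_Task 5 = (1 + 4·2 + 15)/6 = 24/6 = 4
te_Task 6 = (10 + 4·11 + 12)/6 = 66/6 = 11
te_Task 7 = (1 + 4·4 + 7)/6 = 24/6 = 4

Forward pass:
ES_Task 1 = 0; EF_Task 1 = 14
ES_Task 2 = 14; EF_Task 2 = 14+14 = 28
ES_Task 3 = 14; EF_Task 3 = 14+3 = 17
ES_Task 4 = 14; EF_Task 4 = 14+5 = 19
ES_Task 5 = 28; EF_Task 5 = 28+4 = 32
ES_Task 6 = 28; EF_Task 6 = 28+11 = 39
ES_Task 7 = max(EF_Task 3=17, EF_Task 4=19, EF_Task 5=32, EF_Task 6=39) = 39; EF_Task 7 = 39+4 = 43
Expected project duration μ = 43 hours. Critical path: Task 1 → Task 2 → Task 6 → Task 7.

43 hours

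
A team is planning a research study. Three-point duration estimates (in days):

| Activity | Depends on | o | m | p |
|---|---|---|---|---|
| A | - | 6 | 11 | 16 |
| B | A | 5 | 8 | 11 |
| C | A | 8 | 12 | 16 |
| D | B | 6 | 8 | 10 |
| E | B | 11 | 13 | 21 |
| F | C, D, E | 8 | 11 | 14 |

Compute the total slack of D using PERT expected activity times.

te_A = (6 + 4·11 + 16)/6 = 66/6 = 11
te_B = (5 + 4·8 + 11)/6 = 48/6 = 8
te_C = (8 + 4·12 + 16)/6 = 72/6 = 12
te_D = (6 + 4·8 + 10)/6 = 48/6 = 8
te_E = (11 + 4·13 + 21)/6 = 84/6 = 14
te_F = (8 + 4·11 + 14)/6 = 66/6 = 11

Forward pass:
ES_A = 0; EF_A = 11
ES_B = 11; EF_B = 11+8 = 19
ES_C = 11; EF_C = 11+12 = 23
ES_D = 19; EF_D = 19+8 = 27
ES_E = 19; EF_E = 19+14 = 33
ES_F = max(EF_C=23, EF_D=27, EF_E=33) = 33; EF_F = 33+11 = 44
Expected project duration μ = 44 days. Critical path: A → B → E → F.

Backward pass:
LF_F = 44; LS_F = 44−11 = 33
LF_E = LS_F = 33; LS_E = 33−14 = 19
LF_D = LS_F = 33; LS_D = 33−8 = 25
LF_C = LS_F = 33; LS_C = 33−12 = 21
LF_B = min(LS_D=25, LS_E=19) = 19; LS_B = 19−8 = 11
LF_A = min(LS_B=11, LS_C=21) = 11; LS_A = 11−11 = 0
Slack_D = LS_D − ES_D = 25 − 19 = 6

6 days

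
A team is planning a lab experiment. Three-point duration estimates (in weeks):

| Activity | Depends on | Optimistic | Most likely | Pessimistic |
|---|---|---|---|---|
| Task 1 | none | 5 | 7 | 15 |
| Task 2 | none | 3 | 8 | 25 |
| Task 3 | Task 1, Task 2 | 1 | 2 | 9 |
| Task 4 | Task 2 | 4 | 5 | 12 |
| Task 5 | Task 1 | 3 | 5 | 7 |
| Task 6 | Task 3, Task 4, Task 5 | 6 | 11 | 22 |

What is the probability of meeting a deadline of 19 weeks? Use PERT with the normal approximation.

te_Task 1 = (5 + 4·7 + 15)/6 = 48/6 = 8; σ²_Task 1 = ((15−5)/6)² = 2.778
te_Task 2 = (3 + 4·8 + 25)/6 = 60/6 = 10; σ²_Task 2 = ((25−3)/6)² = 13.444
te_Task 3 = (1 + 4·2 + 9)/6 = 18/6 = 3; σ²_Task 3 = ((9−1)/6)² = 1.778
te_Task 4 = (4 + 4·5 + 12)/6 = 36/6 = 6; σ²_Task 4 = ((12−4)/6)² = 1.778
te_Task 5 = (3 + 4·5 + 7)/6 = 30/6 = 5; σ²_Task 5 = ((7−3)/6)² = 0.444
te_Task 6 = (6 + 4·11 + 22)/6 = 72/6 = 12; σ²_Task 6 = ((22−6)/6)² = 7.111

Forward pass:
ES_Task 1 = 0; EF_Task 1 = 8
ES_Task 2 = 0; EF_Task 2 = 10
ES_Task 3 = max(EF_Task 1=8, EF_Task 2=10) = 10; EF_Task 3 = 10+3 = 13
ES_Task 4 = 10; EF_Task 4 = 10+6 = 16
ES_Task 5 = 8; EF_Task 5 = 8+5 = 13
ES_Task 6 = max(EF_Task 3=13, EF_Task 4=16, EF_Task 5=13) = 16; EF_Task 6 = 16+12 = 28
Expected project duration μ = 28 weeks. Critical path: Task 2 → Task 4 → Task 6.

Variance along critical path = 13.444 + 1.778 + 7.111 = 22.333; σ = √22.333 = 4.726 weeks.
Z = (19 − 28) / 4.726 = -1.904
P(T ≤ 19) = Φ(-1.904) ≈ 0.028

0.028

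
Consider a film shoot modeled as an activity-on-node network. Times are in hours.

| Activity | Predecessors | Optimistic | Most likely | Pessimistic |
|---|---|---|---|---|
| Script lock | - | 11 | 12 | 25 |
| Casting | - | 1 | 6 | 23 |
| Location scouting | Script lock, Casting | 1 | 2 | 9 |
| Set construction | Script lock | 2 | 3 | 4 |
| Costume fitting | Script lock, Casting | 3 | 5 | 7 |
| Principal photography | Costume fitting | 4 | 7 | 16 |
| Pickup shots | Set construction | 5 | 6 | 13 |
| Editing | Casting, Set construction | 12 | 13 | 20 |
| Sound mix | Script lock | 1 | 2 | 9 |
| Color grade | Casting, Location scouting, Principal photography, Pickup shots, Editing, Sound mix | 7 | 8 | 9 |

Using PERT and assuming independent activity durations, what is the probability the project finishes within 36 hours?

0.136

te_Script lock = (11 + 4·12 + 25)/6 = 84/6 = 14; σ²_Script lock = ((25−11)/6)² = 5.444
te_Casting = (1 + 4·6 + 23)/6 = 48/6 = 8; σ²_Casting = ((23−1)/6)² = 13.444
te_Location scouting = (1 + 4·2 + 9)/6 = 18/6 = 3; σ²_Location scouting = ((9−1)/6)² = 1.778
te_Set construction = (2 + 4·3 + 4)/6 = 18/6 = 3; σ²_Set construction = ((4−2)/6)² = 0.111
te_Costume fitting = (3 + 4·5 + 7)/6 = 30/6 = 5; σ²_Costume fitting = ((7−3)/6)² = 0.444
te_Principal photography = (4 + 4·7 + 16)/6 = 48/6 = 8; σ²_Principal photography = ((16−4)/6)² = 4.000
te_Pickup shots = (5 + 4·6 + 13)/6 = 42/6 = 7; σ²_Pickup shots = ((13−5)/6)² = 1.778
te_Editing = (12 + 4·13 + 20)/6 = 84/6 = 14; σ²_Editing = ((20−12)/6)² = 1.778
te_Sound mix = (1 + 4·2 + 9)/6 = 18/6 = 3; σ²_Sound mix = ((9−1)/6)² = 1.778
te_Color grade = (7 + 4·8 + 9)/6 = 48/6 = 8; σ²_Color grade = ((9−7)/6)² = 0.111

Forward pass:
ES_Script lock = 0; EF_Script lock = 14
ES_Casting = 0; EF_Casting = 8
ES_Location scouting = max(EF_Script lock=14, EF_Casting=8) = 14; EF_Location scouting = 14+3 = 17
ES_Set construction = 14; EF_Set construction = 14+3 = 17
ES_Costume fitting = max(EF_Script lock=14, EF_Casting=8) = 14; EF_Costume fitting = 14+5 = 19
ES_Principal photography = 19; EF_Principal photography = 19+8 = 27
ES_Pickup shots = 17; EF_Pickup shots = 17+7 = 24
ES_Editing = max(EF_Casting=8, EF_Set construction=17) = 17; EF_Editing = 17+14 = 31
ES_Sound mix = 14; EF_Sound mix = 14+3 = 17
ES_Color grade = max(EF_Casting=8, EF_Location scouting=17, EF_Principal photography=27, EF_Pickup shots=24, EF_Editing=31, EF_Sound mix=17) = 31; EF_Color grade = 31+8 = 39
Expected project duration μ = 39 hours. Critical path: Script lock → Set construction → Editing → Color grade.

Variance along critical path = 5.444 + 0.111 + 1.778 + 0.111 = 7.444; σ = √7.444 = 2.728 hours.
Z = (36 − 39) / 2.728 = -1.100
P(T ≤ 36) = Φ(-1.100) ≈ 0.136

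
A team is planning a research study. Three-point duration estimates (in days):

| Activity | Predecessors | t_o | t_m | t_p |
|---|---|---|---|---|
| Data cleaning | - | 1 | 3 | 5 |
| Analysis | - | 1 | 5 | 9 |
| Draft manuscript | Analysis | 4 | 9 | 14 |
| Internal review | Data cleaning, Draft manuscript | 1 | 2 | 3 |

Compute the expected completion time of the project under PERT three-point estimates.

te_Data cleaning = (1 + 4·3 + 5)/6 = 18/6 = 3
te_Analysis = (1 + 4·5 + 9)/6 = 30/6 = 5
te_Draft manuscript = (4 + 4·9 + 14)/6 = 54/6 = 9
te_Internal review = (1 + 4·2 + 3)/6 = 12/6 = 2

Forward pass:
ES_Data cleaning = 0; EF_Data cleaning = 3
ES_Analysis = 0; EF_Analysis = 5
ES_Draft manuscript = 5; EF_Draft manuscript = 5+9 = 14
ES_Internal review = max(EF_Data cleaning=3, EF_Draft manuscript=14) = 14; EF_Internal review = 14+2 = 16
Expected project duration μ = 16 days. Critical path: Analysis → Draft manuscript → Internal review.

16 days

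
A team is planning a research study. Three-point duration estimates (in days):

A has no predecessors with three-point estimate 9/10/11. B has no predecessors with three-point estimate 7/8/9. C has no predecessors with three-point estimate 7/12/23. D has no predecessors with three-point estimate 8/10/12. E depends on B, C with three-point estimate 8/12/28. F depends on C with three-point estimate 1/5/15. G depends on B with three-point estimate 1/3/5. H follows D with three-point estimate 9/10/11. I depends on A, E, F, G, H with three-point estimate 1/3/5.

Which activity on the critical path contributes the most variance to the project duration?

te_A = (9 + 4·10 + 11)/6 = 60/6 = 10; σ²_A = ((11−9)/6)² = 0.111
te_B = (7 + 4·8 + 9)/6 = 48/6 = 8; σ²_B = ((9−7)/6)² = 0.111
te_C = (7 + 4·12 + 23)/6 = 78/6 = 13; σ²_C = ((23−7)/6)² = 7.111
te_D = (8 + 4·10 + 12)/6 = 60/6 = 10; σ²_D = ((12−8)/6)² = 0.444
te_E = (8 + 4·12 + 28)/6 = 84/6 = 14; σ²_E = ((28−8)/6)² = 11.111
te_F = (1 + 4·5 + 15)/6 = 36/6 = 6; σ²_F = ((15−1)/6)² = 5.444
te_G = (1 + 4·3 + 5)/6 = 18/6 = 3; σ²_G = ((5−1)/6)² = 0.444
te_H = (9 + 4·10 + 11)/6 = 60/6 = 10; σ²_H = ((11−9)/6)² = 0.111
te_I = (1 + 4·3 + 5)/6 = 18/6 = 3; σ²_I = ((5−1)/6)² = 0.444

Forward pass:
ES_A = 0; EF_A = 10
ES_B = 0; EF_B = 8
ES_C = 0; EF_C = 13
ES_D = 0; EF_D = 10
ES_E = max(EF_B=8, EF_C=13) = 13; EF_E = 13+14 = 27
ES_F = 13; EF_F = 13+6 = 19
ES_G = 8; EF_G = 8+3 = 11
ES_H = 10; EF_H = 10+10 = 20
ES_I = max(EF_A=10, EF_E=27, EF_F=19, EF_G=11, EF_H=20) = 27; EF_I = 27+3 = 30
Expected project duration μ = 30 days. Critical path: C → E → I.

Variances on critical path: σ²_C=7.111, σ²_E=11.111, σ²_I=0.444.
Largest is σ²_E = 11.111.

E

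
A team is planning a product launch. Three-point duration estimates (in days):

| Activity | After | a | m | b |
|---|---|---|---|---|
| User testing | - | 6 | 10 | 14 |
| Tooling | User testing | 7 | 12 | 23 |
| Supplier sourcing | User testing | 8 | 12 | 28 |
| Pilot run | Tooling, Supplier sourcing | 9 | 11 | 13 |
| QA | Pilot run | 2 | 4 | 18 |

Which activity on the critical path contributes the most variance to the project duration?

te_User testing = (6 + 4·10 + 14)/6 = 60/6 = 10; σ²_User testing = ((14−6)/6)² = 1.778
te_Tooling = (7 + 4·12 + 23)/6 = 78/6 = 13; σ²_Tooling = ((23−7)/6)² = 7.111
te_Supplier sourcing = (8 + 4·12 + 28)/6 = 84/6 = 14; σ²_Supplier sourcing = ((28−8)/6)² = 11.111
te_Pilot run = (9 + 4·11 + 13)/6 = 66/6 = 11; σ²_Pilot run = ((13−9)/6)² = 0.444
te_QA = (2 + 4·4 + 18)/6 = 36/6 = 6; σ²_QA = ((18−2)/6)² = 7.111

Forward pass:
ES_User testing = 0; EF_User testing = 10
ES_Tooling = 10; EF_Tooling = 10+13 = 23
ES_Supplier sourcing = 10; EF_Supplier sourcing = 10+14 = 24
ES_Pilot run = max(EF_Tooling=23, EF_Supplier sourcing=24) = 24; EF_Pilot run = 24+11 = 35
ES_QA = 35; EF_QA = 35+6 = 41
Expected project duration μ = 41 days. Critical path: User testing → Supplier sourcing → Pilot run → QA.

Variances on critical path: σ²_User testing=1.778, σ²_Supplier sourcing=11.111, σ²_Pilot run=0.444, σ²_QA=7.111.
Largest is σ²_Supplier sourcing = 11.111.

Supplier sourcing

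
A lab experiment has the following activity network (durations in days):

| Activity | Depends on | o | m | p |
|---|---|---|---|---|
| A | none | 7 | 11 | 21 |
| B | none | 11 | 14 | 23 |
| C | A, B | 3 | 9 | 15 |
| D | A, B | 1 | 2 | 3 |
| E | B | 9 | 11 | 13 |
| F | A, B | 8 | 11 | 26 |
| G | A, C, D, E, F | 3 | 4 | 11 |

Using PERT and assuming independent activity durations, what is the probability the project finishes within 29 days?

te_A = (7 + 4·11 + 21)/6 = 72/6 = 12; σ²_A = ((21−7)/6)² = 5.444
te_B = (11 + 4·14 + 23)/6 = 90/6 = 15; σ²_B = ((23−11)/6)² = 4.000
te_C = (3 + 4·9 + 15)/6 = 54/6 = 9; σ²_C = ((15−3)/6)² = 4.000
te_D = (1 + 4·2 + 3)/6 = 12/6 = 2; σ²_D = ((3−1)/6)² = 0.111
te_E = (9 + 4·11 + 13)/6 = 66/6 = 11; σ²_E = ((13−9)/6)² = 0.444
te_F = (8 + 4·11 + 26)/6 = 78/6 = 13; σ²_F = ((26−8)/6)² = 9.000
te_G = (3 + 4·4 + 11)/6 = 30/6 = 5; σ²_G = ((11−3)/6)² = 1.778

Forward pass:
ES_A = 0; EF_A = 12
ES_B = 0; EF_B = 15
ES_C = max(EF_A=12, EF_B=15) = 15; EF_C = 15+9 = 24
ES_D = max(EF_A=12, EF_B=15) = 15; EF_D = 15+2 = 17
ES_E = 15; EF_E = 15+11 = 26
ES_F = max(EF_A=12, EF_B=15) = 15; EF_F = 15+13 = 28
ES_G = max(EF_A=12, EF_C=24, EF_D=17, EF_E=26, EF_F=28) = 28; EF_G = 28+5 = 33
Expected project duration μ = 33 days. Critical path: B → F → G.

Variance along critical path = 4.000 + 9.000 + 1.778 = 14.778; σ = √14.778 = 3.844 days.
Z = (29 − 33) / 3.844 = -1.041
P(T ≤ 29) = Φ(-1.041) ≈ 0.149

0.149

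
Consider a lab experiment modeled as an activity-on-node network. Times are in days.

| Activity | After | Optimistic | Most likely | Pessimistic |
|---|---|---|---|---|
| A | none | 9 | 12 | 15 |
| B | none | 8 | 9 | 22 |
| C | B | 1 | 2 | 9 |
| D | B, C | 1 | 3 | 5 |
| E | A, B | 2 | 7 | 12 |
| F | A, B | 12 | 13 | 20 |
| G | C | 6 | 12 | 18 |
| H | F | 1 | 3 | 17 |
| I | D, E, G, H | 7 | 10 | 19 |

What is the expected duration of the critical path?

te_A = (9 + 4·12 + 15)/6 = 72/6 = 12
te_B = (8 + 4·9 + 22)/6 = 66/6 = 11
te_C = (1 + 4·2 + 9)/6 = 18/6 = 3
te_D = (1 + 4·3 + 5)/6 = 18/6 = 3
te_E = (2 + 4·7 + 12)/6 = 42/6 = 7
te_F = (12 + 4·13 + 20)/6 = 84/6 = 14
te_G = (6 + 4·12 + 18)/6 = 72/6 = 12
te_H = (1 + 4·3 + 17)/6 = 30/6 = 5
te_I = (7 + 4·10 + 19)/6 = 66/6 = 11

Forward pass:
ES_A = 0; EF_A = 12
ES_B = 0; EF_B = 11
ES_C = 11; EF_C = 11+3 = 14
ES_D = max(EF_B=11, EF_C=14) = 14; EF_D = 14+3 = 17
ES_E = max(EF_A=12, EF_B=11) = 12; EF_E = 12+7 = 19
ES_F = max(EF_A=12, EF_B=11) = 12; EF_F = 12+14 = 26
ES_G = 14; EF_G = 14+12 = 26
ES_H = 26; EF_H = 26+5 = 31
ES_I = max(EF_D=17, EF_E=19, EF_G=26, EF_H=31) = 31; EF_I = 31+11 = 42
Expected project duration μ = 42 days. Critical path: A → F → H → I.

42 days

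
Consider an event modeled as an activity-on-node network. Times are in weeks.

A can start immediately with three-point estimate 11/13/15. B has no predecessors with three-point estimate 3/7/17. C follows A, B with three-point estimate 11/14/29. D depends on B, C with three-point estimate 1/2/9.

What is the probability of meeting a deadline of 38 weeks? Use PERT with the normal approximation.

te_A = (11 + 4·13 + 15)/6 = 78/6 = 13; σ²_A = ((15−11)/6)² = 0.444
te_B = (3 + 4·7 + 17)/6 = 48/6 = 8; σ²_B = ((17−3)/6)² = 5.444
te_C = (11 + 4·14 + 29)/6 = 96/6 = 16; σ²_C = ((29−11)/6)² = 9.000
te_D = (1 + 4·2 + 9)/6 = 18/6 = 3; σ²_D = ((9−1)/6)² = 1.778

Forward pass:
ES_A = 0; EF_A = 13
ES_B = 0; EF_B = 8
ES_C = max(EF_A=13, EF_B=8) = 13; EF_C = 13+16 = 29
ES_D = max(EF_B=8, EF_C=29) = 29; EF_D = 29+3 = 32
Expected project duration μ = 32 weeks. Critical path: A → C → D.

Variance along critical path = 0.444 + 9.000 + 1.778 = 11.222; σ = √11.222 = 3.350 weeks.
Z = (38 − 32) / 3.350 = 1.791
P(T ≤ 38) = Φ(1.791) ≈ 0.963

0.963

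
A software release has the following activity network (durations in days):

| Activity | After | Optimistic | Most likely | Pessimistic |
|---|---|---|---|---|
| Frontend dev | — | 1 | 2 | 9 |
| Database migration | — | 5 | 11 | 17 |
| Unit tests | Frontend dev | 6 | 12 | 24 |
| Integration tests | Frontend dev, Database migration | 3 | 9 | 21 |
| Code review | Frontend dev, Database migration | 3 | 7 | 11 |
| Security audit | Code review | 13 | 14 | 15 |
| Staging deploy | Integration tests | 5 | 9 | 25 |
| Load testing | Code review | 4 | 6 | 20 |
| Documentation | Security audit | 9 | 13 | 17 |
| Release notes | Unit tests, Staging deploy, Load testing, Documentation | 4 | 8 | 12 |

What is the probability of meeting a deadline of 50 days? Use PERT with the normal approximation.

0.164

te_Frontend dev = (1 + 4·2 + 9)/6 = 18/6 = 3; σ²_Frontend dev = ((9−1)/6)² = 1.778
te_Database migration = (5 + 4·11 + 17)/6 = 66/6 = 11; σ²_Database migration = ((17−5)/6)² = 4.000
te_Unit tests = (6 + 4·12 + 24)/6 = 78/6 = 13; σ²_Unit tests = ((24−6)/6)² = 9.000
te_Integration tests = (3 + 4·9 + 21)/6 = 60/6 = 10; σ²_Integration tests = ((21−3)/6)² = 9.000
te_Code review = (3 + 4·7 + 11)/6 = 42/6 = 7; σ²_Code review = ((11−3)/6)² = 1.778
te_Security audit = (13 + 4·14 + 15)/6 = 84/6 = 14; σ²_Security audit = ((15−13)/6)² = 0.111
te_Staging deploy = (5 + 4·9 + 25)/6 = 66/6 = 11; σ²_Staging deploy = ((25−5)/6)² = 11.111
te_Load testing = (4 + 4·6 + 20)/6 = 48/6 = 8; σ²_Load testing = ((20−4)/6)² = 7.111
te_Documentation = (9 + 4·13 + 17)/6 = 78/6 = 13; σ²_Documentation = ((17−9)/6)² = 1.778
te_Release notes = (4 + 4·8 + 12)/6 = 48/6 = 8; σ²_Release notes = ((12−4)/6)² = 1.778

Forward pass:
ES_Frontend dev = 0; EF_Frontend dev = 3
ES_Database migration = 0; EF_Database migration = 11
ES_Unit tests = 3; EF_Unit tests = 3+13 = 16
ES_Integration tests = max(EF_Frontend dev=3, EF_Database migration=11) = 11; EF_Integration tests = 11+10 = 21
ES_Code review = max(EF_Frontend dev=3, EF_Database migration=11) = 11; EF_Code review = 11+7 = 18
ES_Security audit = 18; EF_Security audit = 18+14 = 32
ES_Staging deploy = 21; EF_Staging deploy = 21+11 = 32
ES_Load testing = 18; EF_Load testing = 18+8 = 26
ES_Documentation = 32; EF_Documentation = 32+13 = 45
ES_Release notes = max(EF_Unit tests=16, EF_Staging deploy=32, EF_Load testing=26, EF_Documentation=45) = 45; EF_Release notes = 45+8 = 53
Expected project duration μ = 53 days. Critical path: Database migration → Code review → Security audit → Documentation → Release notes.

Variance along critical path = 4.000 + 1.778 + 0.111 + 1.778 + 1.778 = 9.444; σ = √9.444 = 3.073 days.
Z = (50 − 53) / 3.073 = -0.976
P(T ≤ 50) = Φ(-0.976) ≈ 0.164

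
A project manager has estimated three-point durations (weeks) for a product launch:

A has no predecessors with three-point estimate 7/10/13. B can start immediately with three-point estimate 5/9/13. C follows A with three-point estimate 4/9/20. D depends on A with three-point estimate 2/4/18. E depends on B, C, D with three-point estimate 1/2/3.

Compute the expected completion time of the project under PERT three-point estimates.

te_A = (7 + 4·10 + 13)/6 = 60/6 = 10
te_B = (5 + 4·9 + 13)/6 = 54/6 = 9
te_C = (4 + 4·9 + 20)/6 = 60/6 = 10
te_D = (2 + 4·4 + 18)/6 = 36/6 = 6
te_E = (1 + 4·2 + 3)/6 = 12/6 = 2

Forward pass:
ES_A = 0; EF_A = 10
ES_B = 0; EF_B = 9
ES_C = 10; EF_C = 10+10 = 20
ES_D = 10; EF_D = 10+6 = 16
ES_E = max(EF_B=9, EF_C=20, EF_D=16) = 20; EF_E = 20+2 = 22
Expected project duration μ = 22 weeks. Critical path: A → C → E.

22 weeks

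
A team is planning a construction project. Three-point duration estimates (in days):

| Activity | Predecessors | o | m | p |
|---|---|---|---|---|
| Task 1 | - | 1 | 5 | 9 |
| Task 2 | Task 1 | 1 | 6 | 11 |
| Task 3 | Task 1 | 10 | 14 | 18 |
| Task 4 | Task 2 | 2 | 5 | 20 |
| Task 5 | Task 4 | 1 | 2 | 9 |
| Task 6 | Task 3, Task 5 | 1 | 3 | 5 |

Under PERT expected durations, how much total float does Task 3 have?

2 days

te_Task 1 = (1 + 4·5 + 9)/6 = 30/6 = 5
te_Task 2 = (1 + 4·6 + 11)/6 = 36/6 = 6
te_Task 3 = (10 + 4·14 + 18)/6 = 84/6 = 14
te_Task 4 = (2 + 4·5 + 20)/6 = 42/6 = 7
te_Task 5 = (1 + 4·2 + 9)/6 = 18/6 = 3
te_Task 6 = (1 + 4·3 + 5)/6 = 18/6 = 3

Forward pass:
ES_Task 1 = 0; EF_Task 1 = 5
ES_Task 2 = 5; EF_Task 2 = 5+6 = 11
ES_Task 3 = 5; EF_Task 3 = 5+14 = 19
ES_Task 4 = 11; EF_Task 4 = 11+7 = 18
ES_Task 5 = 18; EF_Task 5 = 18+3 = 21
ES_Task 6 = max(EF_Task 3=19, EF_Task 5=21) = 21; EF_Task 6 = 21+3 = 24
Expected project duration μ = 24 days. Critical path: Task 1 → Task 2 → Task 4 → Task 5 → Task 6.

Backward pass:
LF_Task 6 = 24; LS_Task 6 = 24−3 = 21
LF_Task 5 = LS_Task 6 = 21; LS_Task 5 = 21−3 = 18
LF_Task 4 = LS_Task 5 = 18; LS_Task 4 = 18−7 = 11
LF_Task 3 = LS_Task 6 = 21; LS_Task 3 = 21−14 = 7
LF_Task 2 = LS_Task 4 = 11; LS_Task 2 = 11−6 = 5
LF_Task 1 = min(LS_Task 2=5, LS_Task 3=7) = 5; LS_Task 1 = 5−5 = 0
Slack_Task 3 = LS_Task 3 − ES_Task 3 = 7 − 5 = 2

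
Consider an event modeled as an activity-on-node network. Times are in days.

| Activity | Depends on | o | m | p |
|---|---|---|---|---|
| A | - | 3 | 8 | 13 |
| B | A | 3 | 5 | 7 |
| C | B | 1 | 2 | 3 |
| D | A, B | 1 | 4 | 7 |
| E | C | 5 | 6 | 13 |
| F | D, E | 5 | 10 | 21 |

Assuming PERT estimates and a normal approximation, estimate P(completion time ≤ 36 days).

te_A = (3 + 4·8 + 13)/6 = 48/6 = 8; σ²_A = ((13−3)/6)² = 2.778
te_B = (3 + 4·5 + 7)/6 = 30/6 = 5; σ²_B = ((7−3)/6)² = 0.444
te_C = (1 + 4·2 + 3)/6 = 12/6 = 2; σ²_C = ((3−1)/6)² = 0.111
te_D = (1 + 4·4 + 7)/6 = 24/6 = 4; σ²_D = ((7−1)/6)² = 1.000
te_E = (5 + 4·6 + 13)/6 = 42/6 = 7; σ²_E = ((13−5)/6)² = 1.778
te_F = (5 + 4·10 + 21)/6 = 66/6 = 11; σ²_F = ((21−5)/6)² = 7.111

Forward pass:
ES_A = 0; EF_A = 8
ES_B = 8; EF_B = 8+5 = 13
ES_C = 13; EF_C = 13+2 = 15
ES_D = max(EF_A=8, EF_B=13) = 13; EF_D = 13+4 = 17
ES_E = 15; EF_E = 15+7 = 22
ES_F = max(EF_D=17, EF_E=22) = 22; EF_F = 22+11 = 33
Expected project duration μ = 33 days. Critical path: A → B → C → E → F.

Variance along critical path = 2.778 + 0.444 + 0.111 + 1.778 + 7.111 = 12.222; σ = √12.222 = 3.496 days.
Z = (36 − 33) / 3.496 = 0.858
P(T ≤ 36) = Φ(0.858) ≈ 0.805

0.805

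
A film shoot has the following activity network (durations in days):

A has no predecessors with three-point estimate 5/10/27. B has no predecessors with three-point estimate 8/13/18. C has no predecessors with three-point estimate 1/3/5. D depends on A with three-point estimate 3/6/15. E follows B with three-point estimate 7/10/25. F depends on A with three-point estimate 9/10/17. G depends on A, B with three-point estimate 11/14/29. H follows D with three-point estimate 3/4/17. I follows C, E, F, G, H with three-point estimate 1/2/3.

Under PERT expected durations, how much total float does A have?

1 days

te_A = (5 + 4·10 + 27)/6 = 72/6 = 12
te_B = (8 + 4·13 + 18)/6 = 78/6 = 13
te_C = (1 + 4·3 + 5)/6 = 18/6 = 3
te_D = (3 + 4·6 + 15)/6 = 42/6 = 7
te_E = (7 + 4·10 + 25)/6 = 72/6 = 12
te_F = (9 + 4·10 + 17)/6 = 66/6 = 11
te_G = (11 + 4·14 + 29)/6 = 96/6 = 16
te_H = (3 + 4·4 + 17)/6 = 36/6 = 6
te_I = (1 + 4·2 + 3)/6 = 12/6 = 2

Forward pass:
ES_A = 0; EF_A = 12
ES_B = 0; EF_B = 13
ES_C = 0; EF_C = 3
ES_D = 12; EF_D = 12+7 = 19
ES_E = 13; EF_E = 13+12 = 25
ES_F = 12; EF_F = 12+11 = 23
ES_G = max(EF_A=12, EF_B=13) = 13; EF_G = 13+16 = 29
ES_H = 19; EF_H = 19+6 = 25
ES_I = max(EF_C=3, EF_E=25, EF_F=23, EF_G=29, EF_H=25) = 29; EF_I = 29+2 = 31
Expected project duration μ = 31 days. Critical path: B → G → I.

Backward pass:
LF_I = 31; LS_I = 31−2 = 29
LF_H = LS_I = 29; LS_H = 29−6 = 23
LF_G = LS_I = 29; LS_G = 29−16 = 13
LF_F = LS_I = 29; LS_F = 29−11 = 18
LF_E = LS_I = 29; LS_E = 29−12 = 17
LF_D = LS_H = 23; LS_D = 23−7 = 16
LF_C = LS_I = 29; LS_C = 29−3 = 26
LF_B = min(LS_E=17, LS_G=13) = 13; LS_B = 13−13 = 0
LF_A = min(LS_D=16, LS_F=18, LS_G=13) = 13; LS_A = 13−12 = 1
Slack_A = LS_A − ES_A = 1 − 0 = 1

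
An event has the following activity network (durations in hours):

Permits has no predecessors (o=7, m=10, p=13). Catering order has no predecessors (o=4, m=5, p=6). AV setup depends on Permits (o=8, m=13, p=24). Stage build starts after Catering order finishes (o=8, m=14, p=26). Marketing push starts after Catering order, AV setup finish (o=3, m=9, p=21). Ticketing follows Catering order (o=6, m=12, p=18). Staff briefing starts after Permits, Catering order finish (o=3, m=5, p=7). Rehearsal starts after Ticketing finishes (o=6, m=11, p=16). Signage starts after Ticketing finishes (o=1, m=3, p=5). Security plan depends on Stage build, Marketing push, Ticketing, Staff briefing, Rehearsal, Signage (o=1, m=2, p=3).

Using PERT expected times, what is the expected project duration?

36 hours

te_Permits = (7 + 4·10 + 13)/6 = 60/6 = 10
te_Catering order = (4 + 4·5 + 6)/6 = 30/6 = 5
te_AV setup = (8 + 4·13 + 24)/6 = 84/6 = 14
te_Stage build = (8 + 4·14 + 26)/6 = 90/6 = 15
te_Marketing push = (3 + 4·9 + 21)/6 = 60/6 = 10
te_Ticketing = (6 + 4·12 + 18)/6 = 72/6 = 12
te_Staff briefing = (3 + 4·5 + 7)/6 = 30/6 = 5
te_Rehearsal = (6 + 4·11 + 16)/6 = 66/6 = 11
te_Signage = (1 + 4·3 + 5)/6 = 18/6 = 3
te_Security plan = (1 + 4·2 + 3)/6 = 12/6 = 2

Forward pass:
ES_Permits = 0; EF_Permits = 10
ES_Catering order = 0; EF_Catering order = 5
ES_AV setup = 10; EF_AV setup = 10+14 = 24
ES_Stage build = 5; EF_Stage build = 5+15 = 20
ES_Marketing push = max(EF_Catering order=5, EF_AV setup=24) = 24; EF_Marketing push = 24+10 = 34
ES_Ticketing = 5; EF_Ticketing = 5+12 = 17
ES_Staff briefing = max(EF_Permits=10, EF_Catering order=5) = 10; EF_Staff briefing = 10+5 = 15
ES_Rehearsal = 17; EF_Rehearsal = 17+11 = 28
ES_Signage = 17; EF_Signage = 17+3 = 20
ES_Security plan = max(EF_Stage build=20, EF_Marketing push=34, EF_Ticketing=17, EF_Staff briefing=15, EF_Rehearsal=28, EF_Signage=20) = 34; EF_Security plan = 34+2 = 36
Expected project duration μ = 36 hours. Critical path: Permits → AV setup → Marketing push → Security plan.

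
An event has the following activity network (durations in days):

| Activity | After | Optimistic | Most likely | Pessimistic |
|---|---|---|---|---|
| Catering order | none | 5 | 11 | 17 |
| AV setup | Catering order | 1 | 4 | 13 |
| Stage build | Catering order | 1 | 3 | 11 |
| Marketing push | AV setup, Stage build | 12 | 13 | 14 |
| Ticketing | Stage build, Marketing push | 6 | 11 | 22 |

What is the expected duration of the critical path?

41 days

te_Catering order = (5 + 4·11 + 17)/6 = 66/6 = 11
te_AV setup = (1 + 4·4 + 13)/6 = 30/6 = 5
te_Stage build = (1 + 4·3 + 11)/6 = 24/6 = 4
te_Marketing push = (12 + 4·13 + 14)/6 = 78/6 = 13
te_Ticketing = (6 + 4·11 + 22)/6 = 72/6 = 12

Forward pass:
ES_Catering order = 0; EF_Catering order = 11
ES_AV setup = 11; EF_AV setup = 11+5 = 16
ES_Stage build = 11; EF_Stage build = 11+4 = 15
ES_Marketing push = max(EF_AV setup=16, EF_Stage build=15) = 16; EF_Marketing push = 16+13 = 29
ES_Ticketing = max(EF_Stage build=15, EF_Marketing push=29) = 29; EF_Ticketing = 29+12 = 41
Expected project duration μ = 41 days. Critical path: Catering order → AV setup → Marketing push → Ticketing.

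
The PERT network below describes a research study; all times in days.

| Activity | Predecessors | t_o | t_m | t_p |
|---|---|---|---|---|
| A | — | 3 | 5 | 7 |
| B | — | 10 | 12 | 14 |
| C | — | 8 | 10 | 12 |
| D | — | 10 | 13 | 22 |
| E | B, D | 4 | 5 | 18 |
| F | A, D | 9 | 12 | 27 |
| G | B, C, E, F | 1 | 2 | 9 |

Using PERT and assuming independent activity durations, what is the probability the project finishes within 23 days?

0.019

te_A = (3 + 4·5 + 7)/6 = 30/6 = 5; σ²_A = ((7−3)/6)² = 0.444
te_B = (10 + 4·12 + 14)/6 = 72/6 = 12; σ²_B = ((14−10)/6)² = 0.444
te_C = (8 + 4·10 + 12)/6 = 60/6 = 10; σ²_C = ((12−8)/6)² = 0.444
te_D = (10 + 4·13 + 22)/6 = 84/6 = 14; σ²_D = ((22−10)/6)² = 4.000
te_E = (4 + 4·5 + 18)/6 = 42/6 = 7; σ²_E = ((18−4)/6)² = 5.444
te_F = (9 + 4·12 + 27)/6 = 84/6 = 14; σ²_F = ((27−9)/6)² = 9.000
te_G = (1 + 4·2 + 9)/6 = 18/6 = 3; σ²_G = ((9−1)/6)² = 1.778

Forward pass:
ES_A = 0; EF_A = 5
ES_B = 0; EF_B = 12
ES_C = 0; EF_C = 10
ES_D = 0; EF_D = 14
ES_E = max(EF_B=12, EF_D=14) = 14; EF_E = 14+7 = 21
ES_F = max(EF_A=5, EF_D=14) = 14; EF_F = 14+14 = 28
ES_G = max(EF_B=12, EF_C=10, EF_E=21, EF_F=28) = 28; EF_G = 28+3 = 31
Expected project duration μ = 31 days. Critical path: D → F → G.

Variance along critical path = 4.000 + 9.000 + 1.778 = 14.778; σ = √14.778 = 3.844 days.
Z = (23 − 31) / 3.844 = -2.081
P(T ≤ 23) = Φ(-2.081) ≈ 0.019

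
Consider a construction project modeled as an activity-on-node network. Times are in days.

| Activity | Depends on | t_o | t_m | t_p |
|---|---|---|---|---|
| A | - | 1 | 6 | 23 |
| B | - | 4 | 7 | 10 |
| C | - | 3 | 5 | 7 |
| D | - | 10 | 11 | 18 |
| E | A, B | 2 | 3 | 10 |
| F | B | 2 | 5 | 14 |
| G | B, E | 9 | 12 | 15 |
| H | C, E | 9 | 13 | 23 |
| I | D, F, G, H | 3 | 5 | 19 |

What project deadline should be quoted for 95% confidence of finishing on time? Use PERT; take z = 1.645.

41.7 days

te_A = (1 + 4·6 + 23)/6 = 48/6 = 8; σ²_A = ((23−1)/6)² = 13.444
te_B = (4 + 4·7 + 10)/6 = 42/6 = 7; σ²_B = ((10−4)/6)² = 1.000
te_C = (3 + 4·5 + 7)/6 = 30/6 = 5; σ²_C = ((7−3)/6)² = 0.444
te_D = (10 + 4·11 + 18)/6 = 72/6 = 12; σ²_D = ((18−10)/6)² = 1.778
te_E = (2 + 4·3 + 10)/6 = 24/6 = 4; σ²_E = ((10−2)/6)² = 1.778
te_F = (2 + 4·5 + 14)/6 = 36/6 = 6; σ²_F = ((14−2)/6)² = 4.000
te_G = (9 + 4·12 + 15)/6 = 72/6 = 12; σ²_G = ((15−9)/6)² = 1.000
te_H = (9 + 4·13 + 23)/6 = 84/6 = 14; σ²_H = ((23−9)/6)² = 5.444
te_I = (3 + 4·5 + 19)/6 = 42/6 = 7; σ²_I = ((19−3)/6)² = 7.111

Forward pass:
ES_A = 0; EF_A = 8
ES_B = 0; EF_B = 7
ES_C = 0; EF_C = 5
ES_D = 0; EF_D = 12
ES_E = max(EF_A=8, EF_B=7) = 8; EF_E = 8+4 = 12
ES_F = 7; EF_F = 7+6 = 13
ES_G = max(EF_B=7, EF_E=12) = 12; EF_G = 12+12 = 24
ES_H = max(EF_C=5, EF_E=12) = 12; EF_H = 12+14 = 26
ES_I = max(EF_D=12, EF_F=13, EF_G=24, EF_H=26) = 26; EF_I = 26+7 = 33
Expected project duration μ = 33 days. Critical path: A → E → H → I.

Variance along critical path = 13.444 + 1.778 + 5.444 + 7.111 = 27.778; σ = 5.270 days.
D = μ + z·σ = 33 + 1.645·5.270 = 41.7 days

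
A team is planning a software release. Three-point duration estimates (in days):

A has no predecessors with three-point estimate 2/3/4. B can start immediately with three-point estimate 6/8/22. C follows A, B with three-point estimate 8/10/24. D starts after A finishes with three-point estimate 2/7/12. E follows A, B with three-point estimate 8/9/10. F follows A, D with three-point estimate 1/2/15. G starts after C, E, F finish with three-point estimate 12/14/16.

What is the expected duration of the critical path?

te_A = (2 + 4·3 + 4)/6 = 18/6 = 3
te_B = (6 + 4·8 + 22)/6 = 60/6 = 10
te_C = (8 + 4·10 + 24)/6 = 72/6 = 12
te_D = (2 + 4·7 + 12)/6 = 42/6 = 7
te_E = (8 + 4·9 + 10)/6 = 54/6 = 9
te_F = (1 + 4·2 + 15)/6 = 24/6 = 4
te_G = (12 + 4·14 + 16)/6 = 84/6 = 14

Forward pass:
ES_A = 0; EF_A = 3
ES_B = 0; EF_B = 10
ES_C = max(EF_A=3, EF_B=10) = 10; EF_C = 10+12 = 22
ES_D = 3; EF_D = 3+7 = 10
ES_E = max(EF_A=3, EF_B=10) = 10; EF_E = 10+9 = 19
ES_F = max(EF_A=3, EF_D=10) = 10; EF_F = 10+4 = 14
ES_G = max(EF_C=22, EF_E=19, EF_F=14) = 22; EF_G = 22+14 = 36
Expected project duration μ = 36 days. Critical path: B → C → G.

36 days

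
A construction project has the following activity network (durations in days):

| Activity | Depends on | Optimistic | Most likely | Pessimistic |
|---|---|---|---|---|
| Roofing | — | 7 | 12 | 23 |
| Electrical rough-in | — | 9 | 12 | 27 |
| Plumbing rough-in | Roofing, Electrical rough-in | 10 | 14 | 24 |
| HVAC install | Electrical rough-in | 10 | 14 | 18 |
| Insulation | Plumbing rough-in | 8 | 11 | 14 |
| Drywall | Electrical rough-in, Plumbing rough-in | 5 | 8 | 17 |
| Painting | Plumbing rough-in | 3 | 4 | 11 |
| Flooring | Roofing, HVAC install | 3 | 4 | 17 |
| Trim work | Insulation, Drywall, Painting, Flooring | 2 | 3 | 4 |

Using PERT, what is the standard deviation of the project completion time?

3.94 days

te_Roofing = (7 + 4·12 + 23)/6 = 78/6 = 13; σ²_Roofing = ((23−7)/6)² = 7.111
te_Electrical rough-in = (9 + 4·12 + 27)/6 = 84/6 = 14; σ²_Electrical rough-in = ((27−9)/6)² = 9.000
te_Plumbing rough-in = (10 + 4·14 + 24)/6 = 90/6 = 15; σ²_Plumbing rough-in = ((24−10)/6)² = 5.444
te_HVAC install = (10 + 4·14 + 18)/6 = 84/6 = 14; σ²_HVAC install = ((18−10)/6)² = 1.778
te_Insulation = (8 + 4·11 + 14)/6 = 66/6 = 11; σ²_Insulation = ((14−8)/6)² = 1.000
te_Drywall = (5 + 4·8 + 17)/6 = 54/6 = 9; σ²_Drywall = ((17−5)/6)² = 4.000
te_Painting = (3 + 4·4 + 11)/6 = 30/6 = 5; σ²_Painting = ((11−3)/6)² = 1.778
te_Flooring = (3 + 4·4 + 17)/6 = 36/6 = 6; σ²_Flooring = ((17−3)/6)² = 5.444
te_Trim work = (2 + 4·3 + 4)/6 = 18/6 = 3; σ²_Trim work = ((4−2)/6)² = 0.111

Forward pass:
ES_Roofing = 0; EF_Roofing = 13
ES_Electrical rough-in = 0; EF_Electrical rough-in = 14
ES_Plumbing rough-in = max(EF_Roofing=13, EF_Electrical rough-in=14) = 14; EF_Plumbing rough-in = 14+15 = 29
ES_HVAC install = 14; EF_HVAC install = 14+14 = 28
ES_Insulation = 29; EF_Insulation = 29+11 = 40
ES_Drywall = max(EF_Electrical rough-in=14, EF_Plumbing rough-in=29) = 29; EF_Drywall = 29+9 = 38
ES_Painting = 29; EF_Painting = 29+5 = 34
ES_Flooring = max(EF_Roofing=13, EF_HVAC install=28) = 28; EF_Flooring = 28+6 = 34
ES_Trim work = max(EF_Insulation=40, EF_Drywall=38, EF_Painting=34, EF_Flooring=34) = 40; EF_Trim work = 40+3 = 43
Expected project duration μ = 43 days. Critical path: Electrical rough-in → Plumbing rough-in → Insulation → Trim work.

Variance along critical path = 9.000 + 5.444 + 1.000 + 0.111 = 15.556
σ = √15.556 = 3.944 days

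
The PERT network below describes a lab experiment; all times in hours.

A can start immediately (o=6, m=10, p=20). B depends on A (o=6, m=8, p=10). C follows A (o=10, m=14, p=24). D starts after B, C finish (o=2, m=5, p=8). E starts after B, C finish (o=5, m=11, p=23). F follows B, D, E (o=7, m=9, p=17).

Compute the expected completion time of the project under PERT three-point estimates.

te_A = (6 + 4·10 + 20)/6 = 66/6 = 11
te_B = (6 + 4·8 + 10)/6 = 48/6 = 8
te_C = (10 + 4·14 + 24)/6 = 90/6 = 15
te_D = (2 + 4·5 + 8)/6 = 30/6 = 5
te_E = (5 + 4·11 + 23)/6 = 72/6 = 12
te_F = (7 + 4·9 + 17)/6 = 60/6 = 10

Forward pass:
ES_A = 0; EF_A = 11
ES_B = 11; EF_B = 11+8 = 19
ES_C = 11; EF_C = 11+15 = 26
ES_D = max(EF_B=19, EF_C=26) = 26; EF_D = 26+5 = 31
ES_E = max(EF_B=19, EF_C=26) = 26; EF_E = 26+12 = 38
ES_F = max(EF_B=19, EF_D=31, EF_E=38) = 38; EF_F = 38+10 = 48
Expected project duration μ = 48 hours. Critical path: A → C → E → F.

48 hours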